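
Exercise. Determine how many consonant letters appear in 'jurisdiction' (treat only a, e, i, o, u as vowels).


Consonants in 'jurisdiction': j, r, s, d, c, t, n = 7 consonants.

7


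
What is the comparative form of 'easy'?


Apply comparative formation (consonant + y: change y to i, add -er): 'easy' -> 'easier'.

easier


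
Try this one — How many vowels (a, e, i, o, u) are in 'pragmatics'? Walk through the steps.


Vowels in 'pragmatics': a, a, i = 3 vowels.

3


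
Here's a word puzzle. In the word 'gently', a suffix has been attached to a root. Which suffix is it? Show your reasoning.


The word 'gently' = 'gentle' (root) + '-ly' (suffix). The suffix is '-ly'.

ly


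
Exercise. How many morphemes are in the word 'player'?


Decomposition: play (root) + -er (suffix) = 2 morpheme(s)

2 morphemes


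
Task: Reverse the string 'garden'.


Reverse 'garden' character by character: 'nedrag'.

nedrag


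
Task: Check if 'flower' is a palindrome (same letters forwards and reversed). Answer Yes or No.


Forward: 'flower'
Reversed: 'rewolf'
They differ.

No


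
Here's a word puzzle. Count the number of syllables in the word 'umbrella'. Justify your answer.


Break 'umbrella' into syllables: um-brel-la -> um | brel | la = 3 syllables

3 syllables


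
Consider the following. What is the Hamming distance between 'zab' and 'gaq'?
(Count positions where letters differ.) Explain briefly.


Alignment:
Position 1: 'z' vs 'g' = DIFFER
Position 2: 'a' vs 'a' = match
Position 3: 'b' vs 'q' = DIFFER
Total differences: 2

2


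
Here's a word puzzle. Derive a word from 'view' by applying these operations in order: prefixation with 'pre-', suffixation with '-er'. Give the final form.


Step 1: Add prefix 'pre-' to 'view' = 'preview'
Step 2: Add suffix '-er' to 'preview' = 'previewer'

previewer


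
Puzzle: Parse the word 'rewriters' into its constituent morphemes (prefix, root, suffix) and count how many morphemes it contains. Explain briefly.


Step 1: Identify prefix: 're' (meaning: again)
Step 2: Identify root: 'write'
Step 3: Identify suffix(es): 'er, s'
Decomposition: re- (prefix: again) + write (root) + -er (suffix: one who) + -s (plural)
Total morphemes: 4

4 morphemes (re- (prefix: again) + write (root) + -er (suffix: one who) + -s (plural))


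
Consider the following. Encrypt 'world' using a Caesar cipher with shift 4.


Shift each letter by 4: w -> a, o -> s, r -> v, l -> p, d -> h. Result: 'asvph'.

asvph


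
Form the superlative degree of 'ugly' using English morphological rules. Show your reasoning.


Apply superlative formation (consonant + y: change y to i, add -est): 'ugly' -> 'ugliest'.

ugliest


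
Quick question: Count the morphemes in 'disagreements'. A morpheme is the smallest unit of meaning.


Decomposition: dis- (prefix) + agree (root) + -ment (suffix) + -s (plural) = 4 morpheme(s)

4 morphemes


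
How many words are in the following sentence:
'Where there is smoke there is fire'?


Split into words: Where | there | is | smoke | there | is | fire = 7 words.

7


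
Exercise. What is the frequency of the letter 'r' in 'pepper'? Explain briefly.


Letter 'r' in 'pepper': found at position(s) 6 = 1 occurrence(s).

1


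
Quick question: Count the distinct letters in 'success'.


Unique letters in 'success': {c, e, s, u} = 4 distinct letters.

4


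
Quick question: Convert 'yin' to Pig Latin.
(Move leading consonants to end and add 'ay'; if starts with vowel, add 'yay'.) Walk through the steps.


'yin': move consonant cluster 'y' to end and add 'ay': 'inyay'.

inyay


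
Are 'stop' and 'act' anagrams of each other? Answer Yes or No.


Sorted letters of 'stop': 'opst'
Sorted letters of 'act': 'act'
They do not match.

No


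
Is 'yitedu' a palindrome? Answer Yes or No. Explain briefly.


Forward: 'yitedu'
Reversed: 'udetiy'
They differ.

No


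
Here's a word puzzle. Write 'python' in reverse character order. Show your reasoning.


Reverse 'python' character by character: 'nohtyp'.

nohtyp


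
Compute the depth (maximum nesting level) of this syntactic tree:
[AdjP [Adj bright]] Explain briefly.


Count bracket nesting levels:
'[' at pos 0: depth = 1
'[' at pos 6: depth = 2
Maximum depth reached: 2

2


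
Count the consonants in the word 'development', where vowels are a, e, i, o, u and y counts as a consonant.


Consonants in 'development': d, v, l, p, m, n, t = 7 consonants.

7


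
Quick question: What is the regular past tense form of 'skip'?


Apply rule: Double final consonant and add -ed. 'skip' becomes 'skipped'.

skipped


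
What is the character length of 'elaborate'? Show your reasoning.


Spell out 'elaborate' and number each letter: e(1), l(2), a(3), b(4), o(5), r(6), a(7), t(8), e(9). Total: 9 letters.

9


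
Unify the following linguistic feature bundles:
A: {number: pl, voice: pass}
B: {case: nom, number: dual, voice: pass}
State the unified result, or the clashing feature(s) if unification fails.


Compare features:
case: A=_ vs B=nom -> unified: nom
number: A=pl vs B=dual -> CLASH
voice: A=pass vs B=pass -> unified: pass
Clash detected on feature 'number' (pl vs dual); unification fails.

CLASH on 'number' (pl vs dual)


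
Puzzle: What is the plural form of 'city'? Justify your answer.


Apply rule: Change -y to -ies (consonant + y). 'city' becomes 'cities'.

cities


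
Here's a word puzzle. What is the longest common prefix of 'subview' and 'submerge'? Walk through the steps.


Compare from the start: 3 characters match: 'sub'. Mismatch at position 4: 'v' vs 'm'.

sub


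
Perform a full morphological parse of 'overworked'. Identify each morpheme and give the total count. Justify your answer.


Step 1: Identify prefix: 'over' (meaning: excessively)
Step 2: Identify root: 'work'
Step 3: Identify suffix(es): 'ed'
Decomposition: over- (prefix: excessively) + work (root) + -ed (suffix: past)
Total morphemes: 3

3 morphemes (over- (prefix: excessively) + work (root) + -ed (suffix: past))


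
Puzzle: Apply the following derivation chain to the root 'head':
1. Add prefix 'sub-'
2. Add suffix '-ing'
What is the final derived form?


Step 1: Add prefix 'sub-' to 'head' = 'subhead'
Step 2: Add suffix '-ing' to 'subhead' = 'subheading'

subheading


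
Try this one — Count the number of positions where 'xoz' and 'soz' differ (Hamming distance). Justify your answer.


Alignment:
Position 1: 'x' vs 's' = DIFFER
Position 2: 'o' vs 'o' = match
Position 3: 'z' vs 'z' = match
Total differences: 1

1


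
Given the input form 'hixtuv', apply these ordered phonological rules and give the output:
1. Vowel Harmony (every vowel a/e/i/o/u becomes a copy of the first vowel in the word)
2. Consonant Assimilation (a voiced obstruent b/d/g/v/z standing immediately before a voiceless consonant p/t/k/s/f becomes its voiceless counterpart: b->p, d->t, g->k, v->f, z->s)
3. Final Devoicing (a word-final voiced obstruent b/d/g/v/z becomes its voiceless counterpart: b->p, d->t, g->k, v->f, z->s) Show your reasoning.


Starting form: 'hixtuv'
Rule 1: Vowel Harmony: all vowels become 'i' (matching first vowel). 'hixtuv' -> 'hixtiv'
Rule 2: Consonant Assimilation: no voiced obstruent (b/d/g/v/z) stands immediately before a voiceless consonant (p/t/k/s/f). No change.
Rule 3: Final Devoicing: word-final voiced obstruent 'v' becomes voiceless 'f'. 'hixtiv' -> 'hixtif'
Final form: 'hixtif'

hixtif


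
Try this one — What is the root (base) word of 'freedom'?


Remove suffix '-dom' from 'freedom' to get root 'free'.

free


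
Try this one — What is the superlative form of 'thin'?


Apply superlative formation (double final consonant, add -est): 'thin' -> 'thinnest'.

thinnest


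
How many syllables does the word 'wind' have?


Break 'wind' into syllables: wind -> wind = 1 syllable

1 syllable


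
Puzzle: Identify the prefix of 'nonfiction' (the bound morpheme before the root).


The word 'nonfiction' = 'non' (prefix) + 'fiction' (root). The prefix is 'non'.

non


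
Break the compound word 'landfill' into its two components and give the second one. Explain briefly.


Split 'landfill' into 'land' + 'fill'. The second part is 'fill'.

fill


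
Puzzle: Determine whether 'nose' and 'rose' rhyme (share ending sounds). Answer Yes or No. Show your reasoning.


Rime (stressed vowel + following sounds) of 'nose': -ose = /oʊz/
Rime of 'rose': -ose = /oʊz/
/oʊz/ and /oʊz/ are the same ending sound, so the words rhyme.

Yes


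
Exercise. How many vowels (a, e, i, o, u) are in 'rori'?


Vowels in 'rori': o, i = 2 vowels.

2


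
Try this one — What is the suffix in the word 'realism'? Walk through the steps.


The word 'realism' = 'real' (root) + '-ism' (suffix). The suffix is '-ism'.

ism


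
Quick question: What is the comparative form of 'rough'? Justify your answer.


Apply comparative formation (add -er): 'rough' -> 'rougher'.

rougher


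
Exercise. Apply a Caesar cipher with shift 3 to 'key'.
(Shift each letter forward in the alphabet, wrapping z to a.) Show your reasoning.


Shift each letter by 3: k -> n, e -> h, y -> b. Result: 'nhb'.

nhb


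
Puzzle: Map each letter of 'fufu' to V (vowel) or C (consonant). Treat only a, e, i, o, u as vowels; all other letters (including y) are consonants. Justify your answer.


Letter mapping: f = C, u = V, f = C, u = V.

CVCV


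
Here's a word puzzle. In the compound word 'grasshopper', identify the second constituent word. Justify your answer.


Split 'grasshopper' into 'grass' + 'hopper'. The second part is 'hopper'.

hopper


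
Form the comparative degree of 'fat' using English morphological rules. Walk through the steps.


Apply comparative formation (double final consonant, add -er): 'fat' -> 'fatter'.

fatter


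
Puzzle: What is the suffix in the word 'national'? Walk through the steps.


The word 'national' = 'nation' (root) + '-al' (suffix). The suffix is '-al'.

al


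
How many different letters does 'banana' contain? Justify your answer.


Unique letters in 'banana': {a, b, n} = 3 distinct letters.

3


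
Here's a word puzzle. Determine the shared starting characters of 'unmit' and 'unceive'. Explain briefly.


Compare from the start: 2 characters match: 'un'. Mismatch at position 3: 'm' vs 'c'.

un


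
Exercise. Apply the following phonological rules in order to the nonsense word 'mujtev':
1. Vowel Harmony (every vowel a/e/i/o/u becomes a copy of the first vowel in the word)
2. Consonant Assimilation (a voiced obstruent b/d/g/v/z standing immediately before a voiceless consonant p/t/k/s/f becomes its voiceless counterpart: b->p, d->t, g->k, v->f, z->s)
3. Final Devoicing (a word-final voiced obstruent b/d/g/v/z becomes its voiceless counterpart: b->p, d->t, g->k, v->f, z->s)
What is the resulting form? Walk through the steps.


Starting form: 'mujtev'
Rule 1: Vowel Harmony: all vowels become 'u' (matching first vowel). 'mujtev' -> 'mujtuv'
Rule 2: Consonant Assimilation: no voiced obstruent (b/d/g/v/z) stands immediately before a voiceless consonant (p/t/k/s/f). No change.
Rule 3: Final Devoicing: word-final voiced obstruent 'v' becomes voiceless 'f'. 'mujtuv' -> 'mujtuf'
Final form: 'mujtuf'

mujtuf


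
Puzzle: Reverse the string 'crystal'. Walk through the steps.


Reverse 'crystal' character by character: 'latsyrc'.

latsyrc


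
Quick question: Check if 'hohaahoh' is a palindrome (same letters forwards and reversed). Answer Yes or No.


Forward: 'hohaahoh'
Reversed: 'hohaahoh'
They are identical.

Yes


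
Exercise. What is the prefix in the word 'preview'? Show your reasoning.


The word 'preview' = 'pre' (prefix) + 'view' (root). The prefix is 'pre'.

pre


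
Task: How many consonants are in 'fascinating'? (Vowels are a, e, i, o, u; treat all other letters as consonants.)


Consonants in 'fascinating': f, s, c, n, t, n, g = 7 consonants.

7


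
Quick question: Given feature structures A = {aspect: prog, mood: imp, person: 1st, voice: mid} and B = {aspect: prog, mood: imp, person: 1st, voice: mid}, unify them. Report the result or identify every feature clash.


Compare features:
aspect: A=prog vs B=prog -> unified: prog
mood: A=imp vs B=imp -> unified: imp
person: A=1st vs B=1st -> unified: 1st
voice: A=mid vs B=mid -> unified: mid
No clashes found.

Unified: {aspect: prog, mood: imp, person: 1st, voice: mid}


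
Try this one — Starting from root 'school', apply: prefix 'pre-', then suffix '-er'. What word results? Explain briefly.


Step 1: Add prefix 'pre-' to 'school' = 'preschool'
Step 2: Add suffix '-er' to 'preschool' = 'preschooler'

preschooler


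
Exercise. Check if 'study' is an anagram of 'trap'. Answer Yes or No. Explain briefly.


Sorted letters of 'study': 'dstuy'
Sorted letters of 'trap': 'aprt'
They do not match.

No


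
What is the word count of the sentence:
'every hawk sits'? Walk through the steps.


Split into words: every | hawk | sits = 3 words.

3


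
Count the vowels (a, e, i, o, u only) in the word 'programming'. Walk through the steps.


Vowels in 'programming': o, a, i = 3 vowels.

3


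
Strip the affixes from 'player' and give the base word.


Remove suffix '-er' from 'player' to get root 'play'.

play


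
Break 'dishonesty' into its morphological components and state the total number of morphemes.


Step 1: Identify prefix: 'dis' (meaning: not/apart)
Step 2: Identify root: 'honest'
Step 3: Identify suffix(es): 'y'
Decomposition: dis- (prefix: not/apart) + honest (root) + -y (suffix: quality)
Total morphemes: 3

3 morphemes (dis- (prefix: not/apart) + honest (root) + -y (suffix: quality))


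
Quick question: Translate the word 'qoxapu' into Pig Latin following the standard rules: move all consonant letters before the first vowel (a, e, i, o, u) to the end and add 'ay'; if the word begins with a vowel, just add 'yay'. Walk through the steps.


'qoxapu': move consonant cluster 'q' to end and add 'ay': 'oxapuqay'.

oxapuqay


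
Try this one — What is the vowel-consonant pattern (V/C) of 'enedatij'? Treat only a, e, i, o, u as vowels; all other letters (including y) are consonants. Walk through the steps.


Letter mapping: e = V, n = C, e = V, d = C, a = V, t = C, i = V, j = C.

VCVCVCVC


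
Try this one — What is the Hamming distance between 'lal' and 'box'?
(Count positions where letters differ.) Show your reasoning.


Alignment:
Position 1: 'l' vs 'b' = DIFFER
Position 2: 'a' vs 'o' = DIFFER
Position 3: 'l' vs 'x' = DIFFER
Total differences: 3

3


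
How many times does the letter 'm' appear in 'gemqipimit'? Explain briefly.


Letter 'm' in 'gemqipimit': found at position(s) 3, 8 = 2 occurrence(s).

2


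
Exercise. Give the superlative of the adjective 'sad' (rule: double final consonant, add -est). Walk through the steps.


Apply superlative formation (double final consonant, add -est): 'sad' -> 'saddest'.

saddest


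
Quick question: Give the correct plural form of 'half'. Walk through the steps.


Apply rule: Change -f to -ves. 'half' becomes 'halves'.

halves


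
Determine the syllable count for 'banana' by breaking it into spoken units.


Break 'banana' into syllables: ba-na-na -> ba | na | na = 3 syllables

3 syllables


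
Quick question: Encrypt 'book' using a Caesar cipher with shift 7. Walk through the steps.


Shift each letter by 7: b -> i, o -> v, o -> v, k -> r. Result: 'ivvr'.

ivvr


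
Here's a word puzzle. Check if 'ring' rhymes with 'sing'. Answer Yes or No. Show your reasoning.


Rime (stressed vowel + following sounds) of 'ring': -ing = /ɪŋ/
Rime of 'sing': -ing = /ɪŋ/
/ɪŋ/ and /ɪŋ/ are the same ending sound, so the words rhyme.

Yes


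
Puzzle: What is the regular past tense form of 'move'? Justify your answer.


Apply rule: Add -d (word ends in -e). 'move' becomes 'moved'.

moved


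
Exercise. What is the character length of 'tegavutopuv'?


Spell out 'tegavutopuv' and number each letter: t(1), e(2), g(3), a(4), v(5), u(6), t(7), o(8), p(9), u(10), v(11). Total: 11 letters.

11


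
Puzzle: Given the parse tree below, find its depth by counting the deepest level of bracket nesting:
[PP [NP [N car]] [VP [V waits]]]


Count bracket nesting levels:
'[' at pos 0: depth = 1
'[' at pos 4: depth = 2
'[' at pos 8: depth = 3
'[' at pos 17: depth = 2
'[' at pos 21: depth = 3
Maximum depth reached: 3

3


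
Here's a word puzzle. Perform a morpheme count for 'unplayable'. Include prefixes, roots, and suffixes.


Decomposition: un- (prefix) + play (root) + -able (suffix) = 3 morpheme(s)

3 morphemes


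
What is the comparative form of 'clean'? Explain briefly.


Apply comparative formation (add -er): 'clean' -> 'cleaner'.

cleaner


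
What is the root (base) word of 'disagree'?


Remove prefix 'dis' from 'disagree' to get root 'agree'.

agree


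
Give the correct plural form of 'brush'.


Apply rule: Add -es (sibilant/fricative ending). 'brush' becomes 'brushes'.

brushes


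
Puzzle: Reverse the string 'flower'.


Reverse 'flower' character by character: 'rewolf'.

rewolf


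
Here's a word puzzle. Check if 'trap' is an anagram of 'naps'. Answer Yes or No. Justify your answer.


Sorted letters of 'trap': 'aprt'
Sorted letters of 'naps': 'anps'
They do not match.

No


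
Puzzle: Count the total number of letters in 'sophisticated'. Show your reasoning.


Spell out 'sophisticated' and number each letter: s(1), o(2), p(3), h(4), i(5), s(6), t(7), i(8), c(9), a(10), t(11), e(12), d(13). Total: 13 letters.

13


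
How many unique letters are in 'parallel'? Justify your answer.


Unique letters in 'parallel': {a, e, l, p, r} = 5 distinct letters.

5


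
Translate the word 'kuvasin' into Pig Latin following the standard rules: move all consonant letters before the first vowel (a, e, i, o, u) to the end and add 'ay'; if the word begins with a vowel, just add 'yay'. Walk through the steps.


'kuvasin': move consonant cluster 'k' to end and add 'ay': 'uvasinkay'.

uvasinkay


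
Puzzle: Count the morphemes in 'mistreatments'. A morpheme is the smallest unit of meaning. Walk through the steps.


Decomposition: mis- (prefix) + treat (root) + -ment (suffix) + -s (plural) = 4 morpheme(s)

4 morphemes


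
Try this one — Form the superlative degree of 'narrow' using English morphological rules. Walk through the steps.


Apply superlative formation (add -est): 'narrow' -> 'narrowest'.

narrowest


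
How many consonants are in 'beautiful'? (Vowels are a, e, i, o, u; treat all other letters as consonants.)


Consonants in 'beautiful': b, t, f, l = 4 consonants.

4


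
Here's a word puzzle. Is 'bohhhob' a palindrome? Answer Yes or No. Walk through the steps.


Forward: 'bohhhob'
Reversed: 'bohhhob'
They are identical.

Yes


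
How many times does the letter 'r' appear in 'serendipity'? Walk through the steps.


Letter 'r' in 'serendipity': found at position(s) 3 = 1 occurrence(s).

1


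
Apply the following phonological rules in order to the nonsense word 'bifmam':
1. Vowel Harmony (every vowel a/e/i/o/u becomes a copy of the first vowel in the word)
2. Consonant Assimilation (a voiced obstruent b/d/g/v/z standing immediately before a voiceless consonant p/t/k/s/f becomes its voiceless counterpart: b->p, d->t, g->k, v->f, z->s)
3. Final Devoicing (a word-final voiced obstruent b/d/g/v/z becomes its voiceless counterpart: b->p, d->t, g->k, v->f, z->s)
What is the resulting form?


Starting form: 'bifmam'
Rule 1: Vowel Harmony: all vowels become 'i' (matching first vowel). 'bifmam' -> 'bifmim'
Rule 2: Consonant Assimilation: no voiced obstruent (b/d/g/v/z) stands immediately before a voiceless consonant (p/t/k/s/f). No change.
Rule 3: Final Devoicing: final consonant 'm' is not one of the voiced obstruents b/d/g/v/z. No change.
Final form: 'bifmim'

bifmim


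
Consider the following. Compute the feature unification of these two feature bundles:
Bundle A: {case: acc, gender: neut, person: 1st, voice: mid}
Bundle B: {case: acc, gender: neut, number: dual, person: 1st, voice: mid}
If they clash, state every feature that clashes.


Compare features:
case: A=acc vs B=acc -> unified: acc
gender: A=neut vs B=neut -> unified: neut
number: A=_ vs B=dual -> unified: dual
person: A=1st vs B=1st -> unified: 1st
voice: A=mid vs B=mid -> unified: mid
No clashes found.

Unified: {case: acc, gender: neut, number: dual, person: 1st, voice: mid}


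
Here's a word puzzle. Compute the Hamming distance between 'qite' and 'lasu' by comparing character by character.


Alignment:
Position 1: 'q' vs 'l' = DIFFER
Position 2: 'i' vs 'a' = DIFFER
Position 3: 't' vs 's' = DIFFER
Position 4: 'e' vs 'u' = DIFFER
Total differences: 4

4


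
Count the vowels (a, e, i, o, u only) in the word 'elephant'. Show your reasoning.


Vowels in 'elephant': e, e, a = 3 vowels.

3


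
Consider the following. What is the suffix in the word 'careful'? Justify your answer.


The word 'careful' = 'care' (root) + '-ful' (suffix). The suffix is '-ful'.

ful


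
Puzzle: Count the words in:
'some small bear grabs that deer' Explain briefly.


Split into words: some | small | bear | grabs | that | deer = 6 words.

6


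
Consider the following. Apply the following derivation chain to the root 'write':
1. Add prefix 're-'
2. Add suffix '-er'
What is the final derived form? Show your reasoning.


Step 1: Add prefix 're-' to 'write' = 'rewrite'
Step 2: Add suffix '-er' to 'rewrite' = 'rewriter'

rewriter


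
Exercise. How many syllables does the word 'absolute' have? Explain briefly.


Break 'absolute' into syllables: ab-so-lute -> ab | so | lute = 3 syllables

3 syllables


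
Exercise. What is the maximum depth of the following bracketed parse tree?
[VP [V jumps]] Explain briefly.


Count bracket nesting levels:
'[' at pos 0: depth = 1
'[' at pos 4: depth = 2
Maximum depth reached: 2

2


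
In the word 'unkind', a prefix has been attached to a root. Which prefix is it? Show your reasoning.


The word 'unkind' = 'un' (prefix) + 'kind' (root). The prefix is 'un'.

un


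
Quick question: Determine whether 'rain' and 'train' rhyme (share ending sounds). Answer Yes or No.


Rime (stressed vowel + following sounds) of 'rain': -ain = /eɪn/
Rime of 'train': -ain = /eɪn/
/eɪn/ and /eɪn/ are the same ending sound, so the words rhyme.

Yes


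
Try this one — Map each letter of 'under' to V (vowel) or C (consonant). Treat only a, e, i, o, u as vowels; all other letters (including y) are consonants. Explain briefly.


Letter mapping: u = V, n = C, d = C, e = V, r = C.

VCCVC


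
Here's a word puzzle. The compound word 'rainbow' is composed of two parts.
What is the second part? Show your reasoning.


Split 'rainbow' into 'rain' + 'bow'. The second part is 'bow'.

bow


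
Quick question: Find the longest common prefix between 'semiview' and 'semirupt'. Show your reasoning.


Compare from the start: 4 characters match: 'semi'. Mismatch at position 5: 'v' vs 'r'.

semi


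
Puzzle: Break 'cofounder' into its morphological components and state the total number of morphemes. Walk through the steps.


Step 1: Identify prefix: 'co' (meaning: together)
Step 2: Identify root: 'found'
Step 3: Identify suffix(es): 'er'
Decomposition: co- (prefix: together) + found (root) + -er (suffix: one who)
Total morphemes: 3

3 morphemes (co- (prefix: together) + found (root) + -er (suffix: one who))


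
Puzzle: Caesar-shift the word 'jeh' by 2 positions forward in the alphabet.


Shift each letter by 2: j -> l, e -> g, h -> j. Result: 'lgj'.

lgj


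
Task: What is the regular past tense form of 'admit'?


Apply rule: Double final consonant and add -ed. 'admit' becomes 'admitted'.

admitted


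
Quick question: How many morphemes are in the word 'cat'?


Decomposition: cat (free morpheme) = 1 morpheme(s)

1 morphemes


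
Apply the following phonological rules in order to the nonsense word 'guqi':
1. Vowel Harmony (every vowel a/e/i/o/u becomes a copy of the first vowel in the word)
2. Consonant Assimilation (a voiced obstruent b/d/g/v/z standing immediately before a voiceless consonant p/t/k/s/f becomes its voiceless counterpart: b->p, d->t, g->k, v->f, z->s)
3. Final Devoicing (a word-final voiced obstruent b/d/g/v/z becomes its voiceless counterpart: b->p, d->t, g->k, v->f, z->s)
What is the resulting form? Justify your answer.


Starting form: 'guqi'
Rule 1: Vowel Harmony: all vowels become 'u' (matching first vowel). 'guqi' -> 'guqu'
Rule 2: Consonant Assimilation: no voiced obstruent (b/d/g/v/z) stands immediately before a voiceless consonant (p/t/k/s/f). No change.
Rule 3: Final Devoicing: the word ends in the vowel 'u', not a consonant. No change.
Final form: 'guqu'

guqu


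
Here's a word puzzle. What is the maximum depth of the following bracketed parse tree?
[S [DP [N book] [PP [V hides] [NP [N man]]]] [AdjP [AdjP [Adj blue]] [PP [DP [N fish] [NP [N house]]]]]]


Count bracket nesting levels:
'[' at pos 0: depth = 1
'[' at pos 3: depth = 2
'[' at pos 7: depth = 3
'[' at pos 16: depth = 3
'[' at pos 20: depth = 4
'[' at pos 30: depth = 4
'[' at pos 34: depth = 5
'[' at pos 45: depth = 2
'[' at pos 51: depth = 3
'[' at pos 57: depth = 4
'[' at pos 69: depth = 3
'[' at pos 73: depth = 4
'[' at pos 77: depth = 5
'[' at pos 86: depth = 5
'[' at pos 90: depth = 6
Maximum depth reached: 6

6


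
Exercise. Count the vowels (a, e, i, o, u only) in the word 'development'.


Vowels in 'development': e, e, o, e = 4 vowels.

4


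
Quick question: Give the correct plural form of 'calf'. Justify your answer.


Apply rule: Change -f to -ves. 'calf' becomes 'calves'.

calves


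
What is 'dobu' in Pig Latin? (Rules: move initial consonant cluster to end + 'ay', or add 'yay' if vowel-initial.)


'dobu': move consonant cluster 'd' to end and add 'ay': 'obuday'.

obuday


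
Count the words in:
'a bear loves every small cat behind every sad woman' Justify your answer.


Split into words: a | bear | loves | every | small | cat | behind | every | sad | woman = 10 words.

10


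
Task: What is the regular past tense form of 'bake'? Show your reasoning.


Apply rule: Add -d (word ends in -e). 'bake' becomes 'baked'.

baked


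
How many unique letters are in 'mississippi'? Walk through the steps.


Unique letters in 'mississippi': {i, m, p, s} = 4 distinct letters.

4


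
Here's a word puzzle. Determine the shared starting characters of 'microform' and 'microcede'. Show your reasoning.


Compare from the start: 5 characters match: 'micro'. Mismatch at position 6: 'f' vs 'c'.

micro


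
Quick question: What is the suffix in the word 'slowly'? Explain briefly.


The word 'slowly' = 'slow' (root) + '-ly' (suffix). The suffix is '-ly'.

ly


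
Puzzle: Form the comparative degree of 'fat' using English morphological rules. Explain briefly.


Apply comparative formation (double final consonant, add -er): 'fat' -> 'fatter'.

fatter


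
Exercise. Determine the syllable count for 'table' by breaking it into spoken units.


Break 'table' into syllables: ta-ble -> ta | ble = 2 syllables

2 syllables


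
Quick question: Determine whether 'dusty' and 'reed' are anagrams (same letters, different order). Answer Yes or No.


Sorted letters of 'dusty': 'dstuy'
Sorted letters of 'reed': 'deer'
They do not match.

No


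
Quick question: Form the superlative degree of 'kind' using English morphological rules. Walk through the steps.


Apply superlative formation (add -est): 'kind' -> 'kindest'.

kindest


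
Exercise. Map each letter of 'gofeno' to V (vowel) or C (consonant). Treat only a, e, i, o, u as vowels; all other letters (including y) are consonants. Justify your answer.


Letter mapping: g = C, o = V, f = C, e = V, n = C, o = V.

CVCVCV


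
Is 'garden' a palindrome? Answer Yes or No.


Forward: 'garden'
Reversed: 'nedrag'
They differ.

No


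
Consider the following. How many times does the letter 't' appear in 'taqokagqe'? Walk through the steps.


Letter 't' in 'taqokagqe': found at position(s) 1 = 1 occurrence(s).

1


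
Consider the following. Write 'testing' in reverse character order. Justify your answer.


Reverse 'testing' character by character: 'gnitset'.

gnitset


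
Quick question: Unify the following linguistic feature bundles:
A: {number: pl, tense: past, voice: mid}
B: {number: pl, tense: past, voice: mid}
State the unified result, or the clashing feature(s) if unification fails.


Compare features:
number: A=pl vs B=pl -> unified: pl
tense: A=past vs B=past -> unified: past
voice: A=mid vs B=mid -> unified: mid
No clashes found.

Unified: {number: pl, tense: past, voice: mid}


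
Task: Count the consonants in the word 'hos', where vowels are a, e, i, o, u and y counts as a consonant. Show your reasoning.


Consonants in 'hos': h, s = 2 consonants.

2


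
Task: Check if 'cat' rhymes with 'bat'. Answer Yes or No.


Rime (stressed vowel + following sounds) of 'cat': -at = /æt/
Rime of 'bat': -at = /æt/
/æt/ and /æt/ are the same ending sound, so the words rhyme.

Yes


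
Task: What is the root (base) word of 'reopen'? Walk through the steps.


Remove prefix 're' from 'reopen' to get root 'open'.

open


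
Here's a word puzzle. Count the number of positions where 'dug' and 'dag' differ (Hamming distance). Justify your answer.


Alignment:
Position 1: 'd' vs 'd' = match
Position 2: 'u' vs 'a' = DIFFER
Position 3: 'g' vs 'g' = match
Total differences: 1

1


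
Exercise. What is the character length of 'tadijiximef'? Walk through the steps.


Spell out 'tadijiximef' and number each letter: t(1), a(2), d(3), i(4), j(5), i(6), x(7), i(8), m(9), e(10), f(11). Total: 11 letters.

11


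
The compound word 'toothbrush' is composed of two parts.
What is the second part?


Split 'toothbrush' into 'tooth' + 'brush'. The second part is 'brush'.

brush


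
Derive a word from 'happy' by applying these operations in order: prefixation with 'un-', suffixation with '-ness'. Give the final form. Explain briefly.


Step 1: Add prefix 'un-' to 'happy' = 'unhappy'
Step 2: Add suffix '-ness' to 'unhappy' = 'unhappiness'

unhappiness


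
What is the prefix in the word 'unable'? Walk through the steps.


The word 'unable' = 'un' (prefix) + 'able' (root). The prefix is 'un'.

un


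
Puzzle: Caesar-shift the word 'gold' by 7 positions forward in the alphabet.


Shift each letter by 7: g -> n, o -> v, l -> s, d -> k. Result: 'nvsk'.

nvsk


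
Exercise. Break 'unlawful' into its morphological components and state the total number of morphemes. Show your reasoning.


Step 1: Identify prefix: 'un' (meaning: not/reverse)
Step 2: Identify root: 'law'
Step 3: Identify suffix(es): 'ful'
Decomposition: un- (prefix: not/reverse) + law (root) + -ful (suffix: full of)
Total morphemes: 3

3 morphemes (un- (prefix: not/reverse) + law (root) + -ful (suffix: full of))


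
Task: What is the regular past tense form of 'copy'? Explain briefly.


Apply rule: Change -y to -ied. 'copy' becomes 'copied'.

copied


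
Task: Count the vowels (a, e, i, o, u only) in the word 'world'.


Vowels in 'world': o = 1 vowels.

1


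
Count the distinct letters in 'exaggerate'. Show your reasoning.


Unique letters in 'exaggerate': {a, e, g, r, t, x} = 6 distinct letters.

6


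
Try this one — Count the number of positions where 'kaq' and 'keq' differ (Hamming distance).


Alignment:
Position 1: 'k' vs 'k' = match
Position 2: 'a' vs 'e' = DIFFER
Position 3: 'q' vs 'q' = match
Total differences: 1

1


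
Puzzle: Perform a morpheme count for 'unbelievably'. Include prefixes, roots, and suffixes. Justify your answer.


Decomposition: un- (prefix) + believe (root) + -able (suffix) + -ly (suffix) = 4 morpheme(s)

4 morphemes


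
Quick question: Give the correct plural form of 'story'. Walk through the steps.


Apply rule: Change -y to -ies (consonant + y). 'story' becomes 'stories'.

stories


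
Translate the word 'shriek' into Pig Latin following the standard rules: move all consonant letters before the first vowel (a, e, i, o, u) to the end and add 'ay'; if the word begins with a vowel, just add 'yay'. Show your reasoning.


'shriek': move consonant cluster 'shr' to end and add 'ay': 'iekshray'.

iekshray


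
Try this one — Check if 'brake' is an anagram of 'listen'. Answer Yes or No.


Sorted letters of 'brake': 'abekr'
Sorted letters of 'listen': 'eilnst'
They do not match.

No


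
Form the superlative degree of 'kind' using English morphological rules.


Apply superlative formation (add -est): 'kind' -> 'kindest'.

kindest


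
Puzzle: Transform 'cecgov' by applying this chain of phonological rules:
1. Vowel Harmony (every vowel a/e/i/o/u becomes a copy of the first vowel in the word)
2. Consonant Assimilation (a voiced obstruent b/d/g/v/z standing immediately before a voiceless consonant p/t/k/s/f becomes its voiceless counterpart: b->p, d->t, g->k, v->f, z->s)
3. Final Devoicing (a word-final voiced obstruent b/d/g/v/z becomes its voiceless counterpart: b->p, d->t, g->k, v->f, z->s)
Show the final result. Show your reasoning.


Starting form: 'cecgov'
Rule 1: Vowel Harmony: all vowels become 'e' (matching first vowel). 'cecgov' -> 'cecgev'
Rule 2: Consonant Assimilation: no voiced obstruent (b/d/g/v/z) stands immediately before a voiceless consonant (p/t/k/s/f). No change.
Rule 3: Final Devoicing: word-final voiced obstruent 'v' becomes voiceless 'f'. 'cecgev' -> 'cecgef'
Final form: 'cecgef'

cecgef


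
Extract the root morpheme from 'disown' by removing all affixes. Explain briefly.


Remove prefix 'dis' from 'disown' to get root 'own'.

own


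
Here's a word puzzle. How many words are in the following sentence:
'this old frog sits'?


Split into words: this | old | frog | sits = 4 words.

4


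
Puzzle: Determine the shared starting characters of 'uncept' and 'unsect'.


Compare from the start: 2 characters match: 'un'. Mismatch at position 3: 'c' vs 's'.

un


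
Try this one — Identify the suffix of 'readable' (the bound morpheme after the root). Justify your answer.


The word 'readable' = 'read' (root) + '-able' (suffix). The suffix is '-able'.

able


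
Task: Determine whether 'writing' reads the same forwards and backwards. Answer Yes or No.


Forward: 'writing'
Reversed: 'gnitirw'
They differ.

No


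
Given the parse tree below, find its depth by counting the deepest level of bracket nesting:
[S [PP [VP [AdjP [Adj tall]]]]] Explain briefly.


Count bracket nesting levels:
'[' at pos 0: depth = 1
'[' at pos 3: depth = 2
'[' at pos 7: depth = 3
'[' at pos 11: depth = 4
'[' at pos 17: depth = 5
Maximum depth reached: 5

5


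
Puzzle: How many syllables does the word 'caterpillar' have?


Break 'caterpillar' into syllables: cat-er-pil-lar -> cat | er | pil | lar = 4 syllables

4 syllables


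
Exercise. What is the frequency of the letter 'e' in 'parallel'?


Letter 'e' in 'parallel': found at position(s) 7 = 1 occurrence(s).

1


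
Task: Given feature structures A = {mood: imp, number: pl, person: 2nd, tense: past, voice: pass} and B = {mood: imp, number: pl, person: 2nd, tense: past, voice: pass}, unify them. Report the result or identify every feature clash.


Compare features:
mood: A=imp vs B=imp -> unified: imp
number: A=pl vs B=pl -> unified: pl
person: A=2nd vs B=2nd -> unified: 2nd
tense: A=past vs B=past -> unified: past
voice: A=pass vs B=pass -> unified: pass
No clashes found.

Unified: {mood: imp, number: pl, person: 2nd, tense: past, voice: pass}


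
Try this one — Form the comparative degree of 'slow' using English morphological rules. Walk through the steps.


Apply comparative formation (add -er): 'slow' -> 'slower'.

slower


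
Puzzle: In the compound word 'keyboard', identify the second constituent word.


Split 'keyboard' into 'key' + 'board'. The second part is 'board'.

board


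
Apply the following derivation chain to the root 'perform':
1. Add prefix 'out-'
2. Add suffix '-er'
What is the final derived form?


Step 1: Add prefix 'out-' to 'perform' = 'outperform'
Step 2: Add suffix '-er' to 'outperform' = 'outperformer'

outperformer


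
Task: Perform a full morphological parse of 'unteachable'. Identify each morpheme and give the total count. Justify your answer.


Step 1: Identify prefix: 'un' (meaning: not/reverse)
Step 2: Identify root: 'teach'
Step 3: Identify suffix(es): 'able'
Decomposition: un- (prefix: not/reverse) + teach (root) + -able (suffix: capable of)
Total morphemes: 3

3 morphemes (un- (prefix: not/reverse) + teach (root) + -able (suffix: capable of))


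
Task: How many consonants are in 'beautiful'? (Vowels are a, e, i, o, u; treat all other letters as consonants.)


Consonants in 'beautiful': b, t, f, l = 4 consonants.

4


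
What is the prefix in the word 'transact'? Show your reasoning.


The word 'transact' = 'trans' (prefix) + 'act' (root). The prefix is 'trans'.

trans


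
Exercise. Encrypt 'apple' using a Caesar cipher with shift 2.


Shift each letter by 2: a -> c, p -> r, p -> r, l -> n, e -> g. Result: 'crrng'.

crrng


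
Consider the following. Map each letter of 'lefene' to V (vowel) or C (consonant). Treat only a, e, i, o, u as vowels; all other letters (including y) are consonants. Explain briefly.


Letter mapping: l = C, e = V, f = C, e = V, n = C, e = V.

CVCVCV


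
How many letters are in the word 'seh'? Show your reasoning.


Spell out 'seh' and number each letter: s(1), e(2), h(3). Total: 3 letters.

3


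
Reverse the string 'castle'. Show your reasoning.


Reverse 'castle' character by character: 'eltsac'.

eltsac


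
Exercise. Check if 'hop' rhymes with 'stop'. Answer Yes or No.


Rime (stressed vowel + following sounds) of 'hop': -op = /ɒp/
Rime of 'stop': -op = /ɒp/
/ɒp/ and /ɒp/ are the same ending sound, so the words rhyme.

Yes


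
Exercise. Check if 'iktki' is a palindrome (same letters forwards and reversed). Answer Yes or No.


Forward: 'iktki'
Reversed: 'iktki'
They are identical.

Yes


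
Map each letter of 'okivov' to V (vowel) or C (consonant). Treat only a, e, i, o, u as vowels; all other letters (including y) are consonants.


Letter mapping: o = V, k = C, i = V, v = C, o = V, v = C.

VCVCVC


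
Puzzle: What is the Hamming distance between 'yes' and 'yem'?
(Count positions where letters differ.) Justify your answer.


Alignment:
Position 1: 'y' vs 'y' = match
Position 2: 'e' vs 'e' = match
Position 3: 's' vs 'm' = DIFFER
Total differences: 1

1


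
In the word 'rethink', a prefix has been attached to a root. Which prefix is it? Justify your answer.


The word 'rethink' = 're' (prefix) + 'think' (root). The prefix is 're'.

re


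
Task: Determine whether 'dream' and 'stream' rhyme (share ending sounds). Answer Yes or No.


Rime (stressed vowel + following sounds) of 'dream': -eam = /iːm/
Rime of 'stream': -eam = /iːm/
/iːm/ and /iːm/ are the same ending sound, so the words rhyme.

Yes


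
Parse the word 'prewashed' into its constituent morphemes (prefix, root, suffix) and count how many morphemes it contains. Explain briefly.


Step 1: Identify prefix: 'pre' (meaning: before)
Step 2: Identify root: 'wash'
Step 3: Identify suffix(es): 'ed'
Decomposition: pre- (prefix: before) + wash (root) + -ed (suffix: past)
Total morphemes: 3

3 morphemes (pre- (prefix: before) + wash (root) + -ed (suffix: past))
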